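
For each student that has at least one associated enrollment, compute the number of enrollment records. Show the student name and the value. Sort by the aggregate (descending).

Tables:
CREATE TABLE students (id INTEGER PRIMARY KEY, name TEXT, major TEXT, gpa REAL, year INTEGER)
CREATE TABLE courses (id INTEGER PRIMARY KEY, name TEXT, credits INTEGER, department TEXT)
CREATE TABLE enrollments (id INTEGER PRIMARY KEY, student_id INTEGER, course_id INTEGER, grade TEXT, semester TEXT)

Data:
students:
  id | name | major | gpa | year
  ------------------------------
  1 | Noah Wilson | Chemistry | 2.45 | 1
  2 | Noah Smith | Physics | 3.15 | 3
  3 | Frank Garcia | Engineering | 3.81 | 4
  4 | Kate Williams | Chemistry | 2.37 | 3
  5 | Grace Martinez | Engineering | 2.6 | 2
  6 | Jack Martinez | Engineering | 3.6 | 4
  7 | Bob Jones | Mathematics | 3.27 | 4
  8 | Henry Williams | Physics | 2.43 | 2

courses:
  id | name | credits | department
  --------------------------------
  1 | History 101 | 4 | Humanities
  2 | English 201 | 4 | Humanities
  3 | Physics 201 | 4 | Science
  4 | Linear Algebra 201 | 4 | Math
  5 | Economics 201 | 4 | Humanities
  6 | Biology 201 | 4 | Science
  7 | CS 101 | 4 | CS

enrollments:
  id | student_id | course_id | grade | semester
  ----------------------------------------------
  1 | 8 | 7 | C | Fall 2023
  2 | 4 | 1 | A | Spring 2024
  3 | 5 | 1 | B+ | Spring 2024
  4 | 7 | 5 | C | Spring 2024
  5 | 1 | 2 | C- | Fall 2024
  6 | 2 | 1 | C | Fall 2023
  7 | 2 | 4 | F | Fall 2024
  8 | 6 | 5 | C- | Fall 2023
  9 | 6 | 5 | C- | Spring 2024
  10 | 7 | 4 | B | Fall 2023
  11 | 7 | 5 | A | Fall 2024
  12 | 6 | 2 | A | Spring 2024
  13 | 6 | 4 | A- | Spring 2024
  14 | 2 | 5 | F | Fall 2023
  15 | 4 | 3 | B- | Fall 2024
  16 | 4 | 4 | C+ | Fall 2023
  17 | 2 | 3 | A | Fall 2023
SELECT p.name, COUNT(*) AS n FROM enrollments c JOIN students p ON c.student_id = p.id GROUP BY p.id, p.name ORDER BY n DESC

Execution result:
name | n
Noah Smith | 4
Jack Martinez | 4
Kate Williams | 3
Bob Jones | 3
Noah Wilson | 1
Grace Martinez | 1
Henry Williams | 1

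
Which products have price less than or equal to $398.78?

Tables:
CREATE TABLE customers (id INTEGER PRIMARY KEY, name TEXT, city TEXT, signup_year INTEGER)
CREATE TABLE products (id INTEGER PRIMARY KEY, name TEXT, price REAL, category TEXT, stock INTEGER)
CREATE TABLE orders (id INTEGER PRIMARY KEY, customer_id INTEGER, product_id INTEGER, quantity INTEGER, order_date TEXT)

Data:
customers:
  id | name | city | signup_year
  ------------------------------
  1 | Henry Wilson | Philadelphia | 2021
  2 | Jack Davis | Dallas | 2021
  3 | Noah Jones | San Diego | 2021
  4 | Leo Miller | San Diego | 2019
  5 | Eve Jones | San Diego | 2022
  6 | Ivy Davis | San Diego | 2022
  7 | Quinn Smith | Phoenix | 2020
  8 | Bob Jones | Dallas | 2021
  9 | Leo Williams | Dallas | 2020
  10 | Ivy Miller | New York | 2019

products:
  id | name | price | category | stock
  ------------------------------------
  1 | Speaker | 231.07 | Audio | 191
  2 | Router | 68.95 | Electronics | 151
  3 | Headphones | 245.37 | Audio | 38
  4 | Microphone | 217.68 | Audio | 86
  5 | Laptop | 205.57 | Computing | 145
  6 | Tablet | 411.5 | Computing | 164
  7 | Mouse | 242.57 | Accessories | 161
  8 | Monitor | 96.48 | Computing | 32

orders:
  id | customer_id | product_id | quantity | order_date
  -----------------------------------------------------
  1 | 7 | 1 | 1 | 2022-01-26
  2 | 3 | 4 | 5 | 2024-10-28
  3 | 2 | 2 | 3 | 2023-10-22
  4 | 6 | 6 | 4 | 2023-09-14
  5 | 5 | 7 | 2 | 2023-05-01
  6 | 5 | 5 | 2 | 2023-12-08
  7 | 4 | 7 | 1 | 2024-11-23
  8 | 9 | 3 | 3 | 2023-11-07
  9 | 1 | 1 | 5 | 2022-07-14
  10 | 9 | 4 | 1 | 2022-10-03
SELECT name, price FROM products WHERE price <= 398.78

Execution result:
name | price
Speaker | 231.07
Router | 68.95
Headphones | 245.37
Microphone | 217.68
Laptop | 205.57
Mouse | 242.57
Monitor | 96.48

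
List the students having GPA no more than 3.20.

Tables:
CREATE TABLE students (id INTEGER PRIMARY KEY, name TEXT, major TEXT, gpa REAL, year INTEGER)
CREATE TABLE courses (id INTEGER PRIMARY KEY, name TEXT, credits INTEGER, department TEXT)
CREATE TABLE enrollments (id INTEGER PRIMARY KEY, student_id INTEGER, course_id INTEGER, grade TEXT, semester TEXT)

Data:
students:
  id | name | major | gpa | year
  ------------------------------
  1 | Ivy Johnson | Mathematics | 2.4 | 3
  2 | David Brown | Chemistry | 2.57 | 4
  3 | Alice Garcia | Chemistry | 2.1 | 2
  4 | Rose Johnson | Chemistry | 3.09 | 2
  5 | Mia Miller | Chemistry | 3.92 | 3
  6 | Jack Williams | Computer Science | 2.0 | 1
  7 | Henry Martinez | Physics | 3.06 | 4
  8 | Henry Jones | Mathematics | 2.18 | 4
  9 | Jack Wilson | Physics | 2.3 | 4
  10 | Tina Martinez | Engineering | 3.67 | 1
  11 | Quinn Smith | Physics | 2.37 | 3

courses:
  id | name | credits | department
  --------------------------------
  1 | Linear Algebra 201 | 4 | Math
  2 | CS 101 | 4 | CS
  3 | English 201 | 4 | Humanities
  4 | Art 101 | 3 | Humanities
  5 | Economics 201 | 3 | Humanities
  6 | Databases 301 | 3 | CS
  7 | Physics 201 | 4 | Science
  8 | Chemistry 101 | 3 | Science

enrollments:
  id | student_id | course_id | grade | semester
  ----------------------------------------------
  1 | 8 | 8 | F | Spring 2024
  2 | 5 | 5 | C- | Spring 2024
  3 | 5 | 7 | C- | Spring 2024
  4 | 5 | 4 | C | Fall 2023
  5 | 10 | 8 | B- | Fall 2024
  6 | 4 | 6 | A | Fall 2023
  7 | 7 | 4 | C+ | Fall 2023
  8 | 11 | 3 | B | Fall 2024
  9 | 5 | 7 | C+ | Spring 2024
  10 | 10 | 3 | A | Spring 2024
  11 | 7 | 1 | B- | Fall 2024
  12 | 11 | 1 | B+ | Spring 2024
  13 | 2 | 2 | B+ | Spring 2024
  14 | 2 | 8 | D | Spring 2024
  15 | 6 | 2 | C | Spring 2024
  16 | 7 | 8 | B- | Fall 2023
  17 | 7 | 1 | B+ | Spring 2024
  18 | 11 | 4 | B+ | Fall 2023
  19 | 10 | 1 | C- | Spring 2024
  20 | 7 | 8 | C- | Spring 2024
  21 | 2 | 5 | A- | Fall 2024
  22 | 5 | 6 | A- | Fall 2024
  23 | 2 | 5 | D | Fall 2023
SELECT name, gpa FROM students WHERE gpa <= 3.2

Execution result:
name | gpa
Ivy Johnson | 2.40
David Brown | 2.57
Alice Garcia | 2.10
Rose Johnson | 3.09
Jack Williams | 2.00
Henry Martinez | 3.06
Henry Jones | 2.18
Jack Wilson | 2.30
Quinn Smith | 2.37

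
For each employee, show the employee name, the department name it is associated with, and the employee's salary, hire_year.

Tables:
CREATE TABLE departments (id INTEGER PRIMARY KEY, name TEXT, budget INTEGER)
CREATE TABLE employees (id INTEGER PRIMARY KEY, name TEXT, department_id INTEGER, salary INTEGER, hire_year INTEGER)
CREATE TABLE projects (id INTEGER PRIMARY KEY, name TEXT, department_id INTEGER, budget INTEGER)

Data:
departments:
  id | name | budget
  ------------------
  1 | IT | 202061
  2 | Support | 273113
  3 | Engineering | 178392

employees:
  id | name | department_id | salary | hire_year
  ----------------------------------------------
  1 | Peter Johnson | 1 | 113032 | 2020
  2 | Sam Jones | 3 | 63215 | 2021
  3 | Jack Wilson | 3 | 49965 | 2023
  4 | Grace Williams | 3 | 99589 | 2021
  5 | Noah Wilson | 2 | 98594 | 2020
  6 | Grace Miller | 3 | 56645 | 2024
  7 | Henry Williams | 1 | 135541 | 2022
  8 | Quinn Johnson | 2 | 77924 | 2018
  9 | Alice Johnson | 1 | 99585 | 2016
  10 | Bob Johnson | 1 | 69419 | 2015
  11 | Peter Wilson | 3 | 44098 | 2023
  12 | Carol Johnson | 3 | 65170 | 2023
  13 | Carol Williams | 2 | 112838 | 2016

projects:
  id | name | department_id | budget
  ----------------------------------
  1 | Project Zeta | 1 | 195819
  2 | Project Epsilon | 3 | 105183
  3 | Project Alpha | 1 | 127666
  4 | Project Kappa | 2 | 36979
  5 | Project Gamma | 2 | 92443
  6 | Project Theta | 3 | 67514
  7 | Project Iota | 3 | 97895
SELECT c.name, p.name AS department, c.salary, c.hire_year FROM employees c JOIN departments p ON c.department_id = p.id

Execution result:
name | department | salary | hire_year
Peter Johnson | IT | 113032 | 2020
Sam Jones | Engineering | 63215 | 2021
Jack Wilson | Engineering | 49965 | 2023
Grace Williams | Engineering | 99589 | 2021
Noah Wilson | Support | 98594 | 2020
Grace Miller | Engineering | 56645 | 2024
Henry Williams | IT | 135541 | 2022
Quinn Johnson | Support | 77924 | 2018
Alice Johnson | IT | 99585 | 2016
Bob Johnson | IT | 69419 | 2015
Peter Wilson | Engineering | 44098 | 2023
Carol Johnson | Engineering | 65170 | 2023
Carol Williams | Support | 112838 | 2016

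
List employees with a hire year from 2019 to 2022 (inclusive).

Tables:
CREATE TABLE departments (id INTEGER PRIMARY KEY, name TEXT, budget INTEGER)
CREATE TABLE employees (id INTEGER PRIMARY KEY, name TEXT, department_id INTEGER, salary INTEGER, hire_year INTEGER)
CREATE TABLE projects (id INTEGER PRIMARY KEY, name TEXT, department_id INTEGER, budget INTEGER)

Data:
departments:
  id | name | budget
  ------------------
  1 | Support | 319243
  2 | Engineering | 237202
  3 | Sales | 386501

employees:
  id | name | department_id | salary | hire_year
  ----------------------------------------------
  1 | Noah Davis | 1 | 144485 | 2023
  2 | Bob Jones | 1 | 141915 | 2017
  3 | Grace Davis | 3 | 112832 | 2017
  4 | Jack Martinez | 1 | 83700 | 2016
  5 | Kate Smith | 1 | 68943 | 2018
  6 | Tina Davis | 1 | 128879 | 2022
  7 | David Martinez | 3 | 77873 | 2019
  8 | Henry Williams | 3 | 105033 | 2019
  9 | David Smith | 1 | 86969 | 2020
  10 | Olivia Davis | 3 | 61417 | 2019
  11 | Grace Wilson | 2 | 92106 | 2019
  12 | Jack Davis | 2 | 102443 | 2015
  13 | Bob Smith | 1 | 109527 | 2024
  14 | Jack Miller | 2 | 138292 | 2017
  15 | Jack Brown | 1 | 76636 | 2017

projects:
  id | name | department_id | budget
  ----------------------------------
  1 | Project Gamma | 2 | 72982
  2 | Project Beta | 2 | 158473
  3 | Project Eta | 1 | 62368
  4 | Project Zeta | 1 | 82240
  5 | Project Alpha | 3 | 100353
SELECT name, hire_year FROM employees WHERE hire_year BETWEEN 2019 AND 2022

Execution result:
name | hire_year
Tina Davis | 2022
David Martinez | 2019
Henry Williams | 2019
David Smith | 2020
Olivia Davis | 2019
Grace Wilson | 2019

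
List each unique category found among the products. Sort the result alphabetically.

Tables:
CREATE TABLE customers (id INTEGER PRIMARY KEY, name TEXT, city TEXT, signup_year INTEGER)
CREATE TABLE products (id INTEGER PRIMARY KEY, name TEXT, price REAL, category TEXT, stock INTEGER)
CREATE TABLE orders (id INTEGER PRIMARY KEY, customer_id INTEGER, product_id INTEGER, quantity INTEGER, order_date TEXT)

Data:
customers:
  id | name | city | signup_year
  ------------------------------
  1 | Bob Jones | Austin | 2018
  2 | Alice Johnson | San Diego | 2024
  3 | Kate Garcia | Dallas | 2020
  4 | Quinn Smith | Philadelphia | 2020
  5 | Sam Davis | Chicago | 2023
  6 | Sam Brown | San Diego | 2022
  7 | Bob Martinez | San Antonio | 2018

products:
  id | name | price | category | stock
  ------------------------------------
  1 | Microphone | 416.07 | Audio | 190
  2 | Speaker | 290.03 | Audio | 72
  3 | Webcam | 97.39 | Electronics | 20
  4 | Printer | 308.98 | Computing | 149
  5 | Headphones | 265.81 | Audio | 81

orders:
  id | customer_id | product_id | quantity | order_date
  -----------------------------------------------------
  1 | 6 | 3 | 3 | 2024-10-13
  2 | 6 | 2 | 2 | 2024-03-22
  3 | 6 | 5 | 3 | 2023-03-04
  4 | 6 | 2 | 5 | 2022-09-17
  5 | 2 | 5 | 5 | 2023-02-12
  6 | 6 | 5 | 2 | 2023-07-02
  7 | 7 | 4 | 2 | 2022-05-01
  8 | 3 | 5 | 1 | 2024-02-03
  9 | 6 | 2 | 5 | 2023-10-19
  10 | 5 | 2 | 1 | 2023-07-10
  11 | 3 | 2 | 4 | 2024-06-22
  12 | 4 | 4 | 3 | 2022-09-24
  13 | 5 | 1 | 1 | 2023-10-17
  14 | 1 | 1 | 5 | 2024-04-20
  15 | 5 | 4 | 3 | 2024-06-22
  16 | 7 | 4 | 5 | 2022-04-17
SELECT DISTINCT category FROM products ORDER BY category

Execution result:
category
Audio
Computing
Electronics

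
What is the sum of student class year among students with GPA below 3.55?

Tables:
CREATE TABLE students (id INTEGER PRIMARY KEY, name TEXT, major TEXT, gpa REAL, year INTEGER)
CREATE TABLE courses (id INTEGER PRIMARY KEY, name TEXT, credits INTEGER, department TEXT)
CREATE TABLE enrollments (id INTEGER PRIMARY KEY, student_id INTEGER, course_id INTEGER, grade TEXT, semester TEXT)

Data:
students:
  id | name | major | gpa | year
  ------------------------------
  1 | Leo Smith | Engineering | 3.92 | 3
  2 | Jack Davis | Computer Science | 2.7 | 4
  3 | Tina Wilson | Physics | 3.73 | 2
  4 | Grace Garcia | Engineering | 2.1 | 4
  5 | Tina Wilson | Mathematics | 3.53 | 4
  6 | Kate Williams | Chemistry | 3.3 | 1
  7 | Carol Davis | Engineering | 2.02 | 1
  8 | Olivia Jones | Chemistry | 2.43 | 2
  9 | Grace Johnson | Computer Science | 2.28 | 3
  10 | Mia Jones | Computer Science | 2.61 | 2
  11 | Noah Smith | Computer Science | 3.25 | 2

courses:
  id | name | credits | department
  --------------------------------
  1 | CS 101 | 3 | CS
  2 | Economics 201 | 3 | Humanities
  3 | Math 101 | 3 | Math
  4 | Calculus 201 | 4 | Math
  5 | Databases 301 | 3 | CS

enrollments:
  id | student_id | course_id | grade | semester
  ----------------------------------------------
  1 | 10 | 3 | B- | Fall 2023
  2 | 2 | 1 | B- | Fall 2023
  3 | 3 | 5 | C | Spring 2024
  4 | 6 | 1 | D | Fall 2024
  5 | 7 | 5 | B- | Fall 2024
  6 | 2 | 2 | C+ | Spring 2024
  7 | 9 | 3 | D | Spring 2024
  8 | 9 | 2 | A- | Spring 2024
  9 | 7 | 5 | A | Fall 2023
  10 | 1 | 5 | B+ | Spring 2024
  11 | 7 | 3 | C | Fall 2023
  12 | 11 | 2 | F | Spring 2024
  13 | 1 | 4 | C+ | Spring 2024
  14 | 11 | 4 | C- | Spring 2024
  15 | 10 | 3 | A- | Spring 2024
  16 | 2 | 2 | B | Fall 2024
SELECT SUM(year) FROM students WHERE gpa < 3.55

Execution result:
23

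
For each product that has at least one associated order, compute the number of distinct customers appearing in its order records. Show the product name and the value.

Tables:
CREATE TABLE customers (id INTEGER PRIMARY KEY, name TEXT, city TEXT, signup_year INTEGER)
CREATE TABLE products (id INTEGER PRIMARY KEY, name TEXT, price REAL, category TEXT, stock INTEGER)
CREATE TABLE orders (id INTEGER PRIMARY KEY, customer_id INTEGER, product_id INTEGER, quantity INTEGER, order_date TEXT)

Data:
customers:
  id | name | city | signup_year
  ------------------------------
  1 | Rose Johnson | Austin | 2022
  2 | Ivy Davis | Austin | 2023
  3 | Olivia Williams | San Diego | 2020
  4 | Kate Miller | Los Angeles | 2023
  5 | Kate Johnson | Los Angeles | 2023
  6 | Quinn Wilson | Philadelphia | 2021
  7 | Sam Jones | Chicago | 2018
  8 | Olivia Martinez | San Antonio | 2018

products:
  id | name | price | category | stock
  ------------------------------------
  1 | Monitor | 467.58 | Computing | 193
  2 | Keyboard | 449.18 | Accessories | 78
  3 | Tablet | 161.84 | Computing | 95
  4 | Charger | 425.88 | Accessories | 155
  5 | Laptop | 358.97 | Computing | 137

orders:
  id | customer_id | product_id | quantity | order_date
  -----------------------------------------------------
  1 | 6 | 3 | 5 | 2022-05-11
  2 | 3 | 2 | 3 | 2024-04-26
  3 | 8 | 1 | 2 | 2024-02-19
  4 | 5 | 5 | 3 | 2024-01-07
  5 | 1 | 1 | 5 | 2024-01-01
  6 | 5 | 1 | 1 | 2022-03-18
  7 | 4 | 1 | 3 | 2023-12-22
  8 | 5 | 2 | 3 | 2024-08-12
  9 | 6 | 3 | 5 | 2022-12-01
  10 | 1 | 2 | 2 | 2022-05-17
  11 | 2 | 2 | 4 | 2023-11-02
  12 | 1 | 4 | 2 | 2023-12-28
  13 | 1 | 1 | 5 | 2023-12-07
SELECT p.name, COUNT(DISTINCT c.customer_id) AS distinct_customer_count FROM orders c JOIN products p ON c.product_id = p.id GROUP BY p.id, p.name

Execution result:
name | distinct_customer_count
Monitor | 4
Keyboard | 4
Tablet | 1
Charger | 1
Laptop | 1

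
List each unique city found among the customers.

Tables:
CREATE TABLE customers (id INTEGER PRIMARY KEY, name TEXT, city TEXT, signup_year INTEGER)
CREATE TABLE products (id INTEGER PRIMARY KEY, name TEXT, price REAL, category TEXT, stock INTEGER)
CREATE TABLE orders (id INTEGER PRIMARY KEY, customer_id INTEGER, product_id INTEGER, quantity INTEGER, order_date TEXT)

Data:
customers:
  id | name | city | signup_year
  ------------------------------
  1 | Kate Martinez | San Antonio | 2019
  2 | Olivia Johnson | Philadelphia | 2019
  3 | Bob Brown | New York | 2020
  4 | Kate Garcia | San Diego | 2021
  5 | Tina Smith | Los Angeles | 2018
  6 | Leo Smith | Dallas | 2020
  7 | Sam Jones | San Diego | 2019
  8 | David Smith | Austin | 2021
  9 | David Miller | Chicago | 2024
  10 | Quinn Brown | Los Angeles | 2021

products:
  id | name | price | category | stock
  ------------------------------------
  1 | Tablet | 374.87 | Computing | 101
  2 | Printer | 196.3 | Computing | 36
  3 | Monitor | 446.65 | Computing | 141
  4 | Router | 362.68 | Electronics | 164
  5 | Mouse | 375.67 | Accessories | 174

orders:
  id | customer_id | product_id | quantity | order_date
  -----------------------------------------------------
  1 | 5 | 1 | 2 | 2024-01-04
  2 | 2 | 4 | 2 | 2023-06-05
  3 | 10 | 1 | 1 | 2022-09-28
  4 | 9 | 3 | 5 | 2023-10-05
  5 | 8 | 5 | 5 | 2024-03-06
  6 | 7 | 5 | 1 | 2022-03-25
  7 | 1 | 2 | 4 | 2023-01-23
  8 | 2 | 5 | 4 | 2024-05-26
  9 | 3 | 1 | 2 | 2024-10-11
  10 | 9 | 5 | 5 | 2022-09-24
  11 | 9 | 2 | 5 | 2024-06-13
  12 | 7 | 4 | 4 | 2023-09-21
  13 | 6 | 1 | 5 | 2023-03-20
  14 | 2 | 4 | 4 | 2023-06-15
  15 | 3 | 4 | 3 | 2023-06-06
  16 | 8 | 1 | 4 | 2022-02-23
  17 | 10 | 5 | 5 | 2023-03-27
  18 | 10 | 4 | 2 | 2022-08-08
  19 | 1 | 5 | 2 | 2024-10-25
SELECT DISTINCT city FROM customers

Execution result:
city
San Antonio
Philadelphia
New York
San Diego
Los Angeles
Dallas
Austin
Chicago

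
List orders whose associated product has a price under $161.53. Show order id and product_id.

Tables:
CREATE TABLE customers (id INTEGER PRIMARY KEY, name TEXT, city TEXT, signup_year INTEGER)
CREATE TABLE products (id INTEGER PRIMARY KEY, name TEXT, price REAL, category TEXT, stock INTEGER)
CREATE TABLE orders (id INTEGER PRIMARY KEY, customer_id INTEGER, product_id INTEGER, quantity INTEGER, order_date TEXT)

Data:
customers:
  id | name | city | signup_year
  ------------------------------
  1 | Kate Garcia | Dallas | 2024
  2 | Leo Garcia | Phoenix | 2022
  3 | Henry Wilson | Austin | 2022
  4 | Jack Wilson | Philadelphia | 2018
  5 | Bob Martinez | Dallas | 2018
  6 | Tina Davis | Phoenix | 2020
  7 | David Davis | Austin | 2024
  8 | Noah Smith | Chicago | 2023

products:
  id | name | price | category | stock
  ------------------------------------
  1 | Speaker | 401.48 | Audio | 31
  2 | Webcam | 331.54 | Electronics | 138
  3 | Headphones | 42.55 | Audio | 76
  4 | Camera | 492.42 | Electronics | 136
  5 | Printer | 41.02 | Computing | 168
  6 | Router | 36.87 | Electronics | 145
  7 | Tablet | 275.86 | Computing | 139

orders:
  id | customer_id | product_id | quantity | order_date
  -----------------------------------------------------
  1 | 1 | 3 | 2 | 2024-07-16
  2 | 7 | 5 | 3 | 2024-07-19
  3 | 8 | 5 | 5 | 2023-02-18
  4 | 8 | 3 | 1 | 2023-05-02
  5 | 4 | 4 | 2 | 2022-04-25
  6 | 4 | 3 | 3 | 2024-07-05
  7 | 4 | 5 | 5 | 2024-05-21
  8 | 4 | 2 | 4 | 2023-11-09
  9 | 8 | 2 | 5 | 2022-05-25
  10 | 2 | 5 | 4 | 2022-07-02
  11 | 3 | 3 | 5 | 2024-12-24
SELECT id, product_id FROM orders WHERE product_id IN (SELECT id FROM products WHERE price < 161.53)

Execution result:
id | product_id
1 | 3
2 | 5
3 | 5
4 | 3
6 | 3
7 | 5
10 | 5
11 | 3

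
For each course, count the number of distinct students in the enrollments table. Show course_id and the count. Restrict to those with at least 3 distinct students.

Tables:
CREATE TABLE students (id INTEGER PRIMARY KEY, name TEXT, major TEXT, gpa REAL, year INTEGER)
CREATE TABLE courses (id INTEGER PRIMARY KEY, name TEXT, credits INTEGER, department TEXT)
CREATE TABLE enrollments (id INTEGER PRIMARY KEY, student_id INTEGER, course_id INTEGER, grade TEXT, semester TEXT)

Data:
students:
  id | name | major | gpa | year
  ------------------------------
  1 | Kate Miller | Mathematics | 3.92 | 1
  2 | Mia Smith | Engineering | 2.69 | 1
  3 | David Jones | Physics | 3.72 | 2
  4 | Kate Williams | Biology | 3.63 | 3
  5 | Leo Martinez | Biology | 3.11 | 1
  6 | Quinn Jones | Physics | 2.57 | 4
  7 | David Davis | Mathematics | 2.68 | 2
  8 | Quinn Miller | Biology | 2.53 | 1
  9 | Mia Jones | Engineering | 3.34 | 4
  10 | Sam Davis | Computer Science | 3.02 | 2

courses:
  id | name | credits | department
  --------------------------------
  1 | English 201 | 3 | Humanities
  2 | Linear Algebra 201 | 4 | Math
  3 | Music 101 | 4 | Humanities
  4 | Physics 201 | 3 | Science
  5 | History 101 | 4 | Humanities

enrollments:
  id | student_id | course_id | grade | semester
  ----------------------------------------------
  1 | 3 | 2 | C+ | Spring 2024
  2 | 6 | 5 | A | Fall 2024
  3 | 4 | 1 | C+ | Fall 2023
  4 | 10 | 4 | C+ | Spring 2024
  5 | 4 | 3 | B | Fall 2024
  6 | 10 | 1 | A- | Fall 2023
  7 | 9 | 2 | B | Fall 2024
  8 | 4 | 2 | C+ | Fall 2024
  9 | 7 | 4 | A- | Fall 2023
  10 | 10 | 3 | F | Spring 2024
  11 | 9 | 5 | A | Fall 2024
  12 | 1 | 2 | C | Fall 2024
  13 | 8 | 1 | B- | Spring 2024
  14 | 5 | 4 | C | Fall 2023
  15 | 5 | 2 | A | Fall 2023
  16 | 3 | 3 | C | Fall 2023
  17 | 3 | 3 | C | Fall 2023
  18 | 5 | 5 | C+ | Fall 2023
SELECT course_id, COUNT(DISTINCT student_id) AS distinct_student_count FROM enrollments GROUP BY course_id HAVING COUNT(DISTINCT student_id) >= 3

Execution result:
course_id | distinct_student_count
1 | 3
2 | 5
3 | 3
4 | 3
5 | 3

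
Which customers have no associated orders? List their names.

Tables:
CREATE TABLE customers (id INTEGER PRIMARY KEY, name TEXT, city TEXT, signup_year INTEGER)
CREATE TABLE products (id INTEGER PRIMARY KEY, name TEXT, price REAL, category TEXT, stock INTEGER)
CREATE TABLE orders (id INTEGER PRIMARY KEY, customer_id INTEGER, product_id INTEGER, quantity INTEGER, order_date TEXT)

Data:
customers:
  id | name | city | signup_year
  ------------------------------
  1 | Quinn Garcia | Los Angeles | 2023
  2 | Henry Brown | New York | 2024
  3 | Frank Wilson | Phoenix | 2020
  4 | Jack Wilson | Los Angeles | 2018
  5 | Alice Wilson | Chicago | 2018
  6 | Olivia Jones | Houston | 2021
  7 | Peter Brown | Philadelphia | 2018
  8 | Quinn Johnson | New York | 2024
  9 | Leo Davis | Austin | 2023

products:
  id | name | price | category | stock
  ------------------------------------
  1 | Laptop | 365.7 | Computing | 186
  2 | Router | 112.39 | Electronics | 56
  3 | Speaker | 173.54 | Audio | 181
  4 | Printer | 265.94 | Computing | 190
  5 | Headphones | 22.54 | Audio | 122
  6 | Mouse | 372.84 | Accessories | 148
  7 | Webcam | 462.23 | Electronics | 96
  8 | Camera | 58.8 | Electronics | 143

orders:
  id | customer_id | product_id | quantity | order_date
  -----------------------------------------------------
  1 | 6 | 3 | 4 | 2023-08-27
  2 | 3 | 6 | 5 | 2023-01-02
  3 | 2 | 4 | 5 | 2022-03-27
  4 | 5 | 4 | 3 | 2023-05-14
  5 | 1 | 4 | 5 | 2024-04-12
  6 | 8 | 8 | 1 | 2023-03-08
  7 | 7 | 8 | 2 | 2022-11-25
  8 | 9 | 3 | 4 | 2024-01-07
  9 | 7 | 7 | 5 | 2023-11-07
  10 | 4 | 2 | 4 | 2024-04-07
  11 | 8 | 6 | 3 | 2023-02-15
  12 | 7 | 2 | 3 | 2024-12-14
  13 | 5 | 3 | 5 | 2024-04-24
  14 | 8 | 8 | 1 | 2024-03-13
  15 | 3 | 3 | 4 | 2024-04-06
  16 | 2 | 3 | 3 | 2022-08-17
SELECT p.name FROM customers p LEFT JOIN orders c ON c.customer_id = p.id WHERE c.id IS NULL

Execution result:
(no rows)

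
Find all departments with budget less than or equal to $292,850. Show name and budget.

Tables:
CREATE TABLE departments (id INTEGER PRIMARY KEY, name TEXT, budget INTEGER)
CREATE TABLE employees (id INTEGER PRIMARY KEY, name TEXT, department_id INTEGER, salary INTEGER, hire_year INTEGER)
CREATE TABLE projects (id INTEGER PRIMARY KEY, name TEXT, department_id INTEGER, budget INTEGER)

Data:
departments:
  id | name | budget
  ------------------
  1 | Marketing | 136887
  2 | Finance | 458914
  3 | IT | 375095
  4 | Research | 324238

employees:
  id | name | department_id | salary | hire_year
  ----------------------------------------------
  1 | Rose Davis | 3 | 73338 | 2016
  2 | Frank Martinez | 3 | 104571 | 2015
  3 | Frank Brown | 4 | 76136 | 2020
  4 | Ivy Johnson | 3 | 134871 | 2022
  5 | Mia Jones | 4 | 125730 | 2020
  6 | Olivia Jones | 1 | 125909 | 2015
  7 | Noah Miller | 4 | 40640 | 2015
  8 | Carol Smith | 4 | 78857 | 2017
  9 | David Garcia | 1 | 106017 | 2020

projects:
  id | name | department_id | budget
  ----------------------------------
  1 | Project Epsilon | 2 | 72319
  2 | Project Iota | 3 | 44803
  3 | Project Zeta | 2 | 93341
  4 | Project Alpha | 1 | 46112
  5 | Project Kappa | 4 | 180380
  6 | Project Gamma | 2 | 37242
SELECT name, budget FROM departments WHERE budget <= 292850

Execution result:
name | budget
Marketing | 136887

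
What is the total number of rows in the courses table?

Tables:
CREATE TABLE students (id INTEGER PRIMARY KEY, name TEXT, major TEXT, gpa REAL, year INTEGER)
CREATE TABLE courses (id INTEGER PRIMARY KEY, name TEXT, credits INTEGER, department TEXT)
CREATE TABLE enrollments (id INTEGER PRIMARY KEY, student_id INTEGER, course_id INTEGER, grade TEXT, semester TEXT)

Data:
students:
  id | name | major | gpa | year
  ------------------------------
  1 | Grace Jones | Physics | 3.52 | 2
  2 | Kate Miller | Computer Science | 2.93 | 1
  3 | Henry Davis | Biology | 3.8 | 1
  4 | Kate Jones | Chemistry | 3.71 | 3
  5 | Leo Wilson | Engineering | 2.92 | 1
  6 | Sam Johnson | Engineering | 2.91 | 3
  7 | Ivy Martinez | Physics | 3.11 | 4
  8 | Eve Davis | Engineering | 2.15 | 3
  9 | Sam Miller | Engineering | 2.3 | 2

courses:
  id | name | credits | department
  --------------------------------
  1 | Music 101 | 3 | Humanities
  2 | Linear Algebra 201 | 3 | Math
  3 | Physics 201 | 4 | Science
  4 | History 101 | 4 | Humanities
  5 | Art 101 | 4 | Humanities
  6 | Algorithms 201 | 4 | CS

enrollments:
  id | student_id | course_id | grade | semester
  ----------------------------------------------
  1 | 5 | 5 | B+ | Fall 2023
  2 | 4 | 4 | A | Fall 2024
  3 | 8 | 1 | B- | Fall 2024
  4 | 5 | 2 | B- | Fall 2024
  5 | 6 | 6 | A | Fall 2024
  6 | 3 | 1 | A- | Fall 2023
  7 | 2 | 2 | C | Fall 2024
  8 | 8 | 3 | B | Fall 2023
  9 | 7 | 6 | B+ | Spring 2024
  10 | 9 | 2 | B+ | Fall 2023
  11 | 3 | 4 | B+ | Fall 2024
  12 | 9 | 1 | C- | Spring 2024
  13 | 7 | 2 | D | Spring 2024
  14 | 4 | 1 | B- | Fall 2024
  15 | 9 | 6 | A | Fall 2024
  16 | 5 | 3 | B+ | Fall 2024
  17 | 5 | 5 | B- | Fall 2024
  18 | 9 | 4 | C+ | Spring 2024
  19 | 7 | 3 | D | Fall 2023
SELECT COUNT(*) FROM courses

Execution result:
6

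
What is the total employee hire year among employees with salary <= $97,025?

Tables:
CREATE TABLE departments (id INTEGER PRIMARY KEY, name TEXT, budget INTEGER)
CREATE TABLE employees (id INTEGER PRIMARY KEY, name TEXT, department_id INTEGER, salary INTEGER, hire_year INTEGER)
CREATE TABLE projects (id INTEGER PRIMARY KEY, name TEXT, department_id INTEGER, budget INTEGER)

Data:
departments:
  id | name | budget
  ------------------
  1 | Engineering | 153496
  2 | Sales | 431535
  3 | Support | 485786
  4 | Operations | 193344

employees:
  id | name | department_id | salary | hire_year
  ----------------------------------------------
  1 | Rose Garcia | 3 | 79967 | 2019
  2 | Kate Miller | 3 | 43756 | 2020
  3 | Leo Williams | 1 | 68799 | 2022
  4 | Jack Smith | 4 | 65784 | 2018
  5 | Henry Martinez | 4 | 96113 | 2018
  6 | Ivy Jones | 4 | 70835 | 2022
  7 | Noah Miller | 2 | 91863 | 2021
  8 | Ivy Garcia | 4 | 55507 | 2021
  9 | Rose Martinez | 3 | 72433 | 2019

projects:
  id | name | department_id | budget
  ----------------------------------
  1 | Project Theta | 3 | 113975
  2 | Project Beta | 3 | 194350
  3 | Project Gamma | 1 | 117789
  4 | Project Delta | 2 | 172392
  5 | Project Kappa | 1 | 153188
SELECT SUM(hire_year) FROM employees WHERE salary <= 97025

Execution result:
18180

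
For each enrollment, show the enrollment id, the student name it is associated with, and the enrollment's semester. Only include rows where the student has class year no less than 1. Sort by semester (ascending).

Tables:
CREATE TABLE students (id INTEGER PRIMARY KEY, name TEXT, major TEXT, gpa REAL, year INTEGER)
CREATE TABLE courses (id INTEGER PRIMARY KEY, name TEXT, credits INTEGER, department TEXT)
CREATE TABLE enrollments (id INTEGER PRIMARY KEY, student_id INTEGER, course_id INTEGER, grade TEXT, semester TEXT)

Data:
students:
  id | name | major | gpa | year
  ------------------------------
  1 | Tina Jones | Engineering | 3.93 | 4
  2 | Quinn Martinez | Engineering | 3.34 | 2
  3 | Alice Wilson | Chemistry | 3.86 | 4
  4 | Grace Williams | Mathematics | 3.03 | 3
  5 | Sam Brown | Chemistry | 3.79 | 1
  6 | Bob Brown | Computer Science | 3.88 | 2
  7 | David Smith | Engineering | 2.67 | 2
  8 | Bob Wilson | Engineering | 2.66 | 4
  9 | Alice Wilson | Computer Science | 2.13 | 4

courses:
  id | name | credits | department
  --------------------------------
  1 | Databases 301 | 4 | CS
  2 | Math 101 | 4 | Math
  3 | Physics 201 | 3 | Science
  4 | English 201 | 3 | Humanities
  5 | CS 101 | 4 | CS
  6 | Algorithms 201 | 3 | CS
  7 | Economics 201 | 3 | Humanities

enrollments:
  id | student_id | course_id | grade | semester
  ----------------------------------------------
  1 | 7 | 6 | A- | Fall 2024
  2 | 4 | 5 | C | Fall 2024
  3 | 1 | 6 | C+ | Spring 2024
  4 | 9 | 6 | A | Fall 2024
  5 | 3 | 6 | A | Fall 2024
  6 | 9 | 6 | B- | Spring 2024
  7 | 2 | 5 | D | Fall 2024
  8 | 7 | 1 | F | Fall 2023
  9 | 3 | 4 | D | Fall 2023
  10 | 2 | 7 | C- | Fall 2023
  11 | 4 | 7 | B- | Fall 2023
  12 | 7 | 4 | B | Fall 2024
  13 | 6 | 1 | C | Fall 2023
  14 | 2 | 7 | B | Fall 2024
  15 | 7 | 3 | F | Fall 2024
SELECT c.id, p.name AS student, c.semester FROM enrollments c JOIN students p ON c.student_id = p.id WHERE p.year >= 1 ORDER BY c.semester ASC

Execution result:
id | student | semester
8 | David Smith | Fall 2023
9 | Alice Wilson | Fall 2023
10 | Quinn Martinez | Fall 2023
11 | Grace Williams | Fall 2023
13 | Bob Brown | Fall 2023
1 | David Smith | Fall 2024
2 | Grace Williams | Fall 2024
4 | Alice Wilson | Fall 2024
5 | Alice Wilson | Fall 2024
7 | Quinn Martinez | Fall 2024
12 | David Smith | Fall 2024
14 | Quinn Martinez | Fall 2024
15 | David Smith | Fall 2024
3 | Tina Jones | Spring 2024
6 | Alice Wilson | Spring 2024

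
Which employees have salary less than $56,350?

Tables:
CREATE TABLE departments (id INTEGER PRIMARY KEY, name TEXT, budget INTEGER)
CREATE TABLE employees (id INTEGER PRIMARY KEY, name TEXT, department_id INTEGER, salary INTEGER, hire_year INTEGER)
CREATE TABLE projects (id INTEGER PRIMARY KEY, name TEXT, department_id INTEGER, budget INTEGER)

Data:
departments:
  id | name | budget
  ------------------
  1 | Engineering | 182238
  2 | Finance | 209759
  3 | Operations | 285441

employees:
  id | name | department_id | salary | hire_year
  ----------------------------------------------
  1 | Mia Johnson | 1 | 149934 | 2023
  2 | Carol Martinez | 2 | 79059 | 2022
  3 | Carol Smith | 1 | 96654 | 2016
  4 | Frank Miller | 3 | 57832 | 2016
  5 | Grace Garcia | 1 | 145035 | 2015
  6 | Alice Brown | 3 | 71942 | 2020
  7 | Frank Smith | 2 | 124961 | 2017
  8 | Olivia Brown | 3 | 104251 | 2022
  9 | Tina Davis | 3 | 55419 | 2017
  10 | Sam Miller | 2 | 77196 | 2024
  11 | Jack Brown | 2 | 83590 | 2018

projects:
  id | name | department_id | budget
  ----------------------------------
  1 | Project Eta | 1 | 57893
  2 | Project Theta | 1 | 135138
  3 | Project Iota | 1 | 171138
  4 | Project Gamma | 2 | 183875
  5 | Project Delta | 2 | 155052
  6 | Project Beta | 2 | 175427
SELECT name, salary FROM employees WHERE salary < 56350

Execution result:
name | salary
Tina Davis | 55419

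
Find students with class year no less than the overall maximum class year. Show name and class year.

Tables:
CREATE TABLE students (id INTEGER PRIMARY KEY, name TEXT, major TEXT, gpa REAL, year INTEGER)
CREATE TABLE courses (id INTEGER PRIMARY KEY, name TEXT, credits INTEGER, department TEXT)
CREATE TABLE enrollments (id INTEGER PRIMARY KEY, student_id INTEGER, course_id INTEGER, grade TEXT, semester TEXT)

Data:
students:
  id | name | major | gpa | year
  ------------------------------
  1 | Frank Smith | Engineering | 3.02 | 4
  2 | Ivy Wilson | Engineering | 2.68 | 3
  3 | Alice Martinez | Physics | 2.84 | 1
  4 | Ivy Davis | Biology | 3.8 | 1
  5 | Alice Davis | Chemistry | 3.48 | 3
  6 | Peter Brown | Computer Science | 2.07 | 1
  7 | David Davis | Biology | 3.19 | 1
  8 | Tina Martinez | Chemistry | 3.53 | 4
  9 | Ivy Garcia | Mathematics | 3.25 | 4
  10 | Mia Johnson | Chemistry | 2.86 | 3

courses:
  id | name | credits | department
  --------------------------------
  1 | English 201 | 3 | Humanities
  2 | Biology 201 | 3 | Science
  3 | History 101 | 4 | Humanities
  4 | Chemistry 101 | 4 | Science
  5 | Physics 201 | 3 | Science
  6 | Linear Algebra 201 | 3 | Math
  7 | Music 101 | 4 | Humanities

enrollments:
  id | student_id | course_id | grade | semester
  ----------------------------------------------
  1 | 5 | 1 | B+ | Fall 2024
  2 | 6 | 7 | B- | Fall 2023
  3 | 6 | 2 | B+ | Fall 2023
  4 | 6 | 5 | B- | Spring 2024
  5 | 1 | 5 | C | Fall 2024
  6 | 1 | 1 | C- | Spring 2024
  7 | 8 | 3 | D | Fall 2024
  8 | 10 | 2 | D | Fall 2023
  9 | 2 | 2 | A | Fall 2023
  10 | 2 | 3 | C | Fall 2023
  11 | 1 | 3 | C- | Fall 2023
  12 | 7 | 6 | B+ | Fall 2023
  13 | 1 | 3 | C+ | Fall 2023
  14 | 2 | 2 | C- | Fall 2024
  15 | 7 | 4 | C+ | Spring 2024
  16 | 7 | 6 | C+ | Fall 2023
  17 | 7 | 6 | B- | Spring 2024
SELECT name, year FROM students WHERE year >= (SELECT MAX(year) FROM students)

Execution result:
name | year
Frank Smith | 4
Tina Martinez | 4
Ivy Garcia | 4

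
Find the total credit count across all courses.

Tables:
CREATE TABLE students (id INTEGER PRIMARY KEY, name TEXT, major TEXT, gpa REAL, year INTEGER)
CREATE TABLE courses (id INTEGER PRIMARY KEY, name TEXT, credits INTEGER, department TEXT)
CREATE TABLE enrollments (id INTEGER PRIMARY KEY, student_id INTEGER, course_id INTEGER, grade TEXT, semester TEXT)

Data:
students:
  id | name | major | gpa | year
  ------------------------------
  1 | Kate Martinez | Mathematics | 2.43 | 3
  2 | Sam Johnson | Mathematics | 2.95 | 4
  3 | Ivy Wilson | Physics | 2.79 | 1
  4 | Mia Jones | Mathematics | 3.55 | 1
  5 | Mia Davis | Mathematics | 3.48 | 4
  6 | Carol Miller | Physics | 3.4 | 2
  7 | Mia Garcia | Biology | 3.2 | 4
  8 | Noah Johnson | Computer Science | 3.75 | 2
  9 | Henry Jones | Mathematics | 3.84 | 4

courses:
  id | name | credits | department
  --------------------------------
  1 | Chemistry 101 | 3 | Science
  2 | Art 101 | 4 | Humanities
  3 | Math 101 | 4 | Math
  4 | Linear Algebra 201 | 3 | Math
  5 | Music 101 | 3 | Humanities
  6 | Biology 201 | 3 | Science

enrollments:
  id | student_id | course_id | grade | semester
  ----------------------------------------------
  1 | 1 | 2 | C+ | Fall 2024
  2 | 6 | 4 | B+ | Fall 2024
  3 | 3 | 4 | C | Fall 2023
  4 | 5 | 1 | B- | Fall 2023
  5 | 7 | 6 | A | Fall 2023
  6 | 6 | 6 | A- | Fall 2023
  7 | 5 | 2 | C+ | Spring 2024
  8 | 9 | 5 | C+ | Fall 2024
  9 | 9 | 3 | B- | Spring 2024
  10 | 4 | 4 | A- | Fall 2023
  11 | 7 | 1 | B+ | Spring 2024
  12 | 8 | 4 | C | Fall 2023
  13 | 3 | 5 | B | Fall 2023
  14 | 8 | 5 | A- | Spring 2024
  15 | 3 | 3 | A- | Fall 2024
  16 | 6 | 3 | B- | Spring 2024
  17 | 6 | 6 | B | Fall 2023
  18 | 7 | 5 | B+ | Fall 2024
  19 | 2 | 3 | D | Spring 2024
SELECT SUM(credits) FROM courses

Execution result:
20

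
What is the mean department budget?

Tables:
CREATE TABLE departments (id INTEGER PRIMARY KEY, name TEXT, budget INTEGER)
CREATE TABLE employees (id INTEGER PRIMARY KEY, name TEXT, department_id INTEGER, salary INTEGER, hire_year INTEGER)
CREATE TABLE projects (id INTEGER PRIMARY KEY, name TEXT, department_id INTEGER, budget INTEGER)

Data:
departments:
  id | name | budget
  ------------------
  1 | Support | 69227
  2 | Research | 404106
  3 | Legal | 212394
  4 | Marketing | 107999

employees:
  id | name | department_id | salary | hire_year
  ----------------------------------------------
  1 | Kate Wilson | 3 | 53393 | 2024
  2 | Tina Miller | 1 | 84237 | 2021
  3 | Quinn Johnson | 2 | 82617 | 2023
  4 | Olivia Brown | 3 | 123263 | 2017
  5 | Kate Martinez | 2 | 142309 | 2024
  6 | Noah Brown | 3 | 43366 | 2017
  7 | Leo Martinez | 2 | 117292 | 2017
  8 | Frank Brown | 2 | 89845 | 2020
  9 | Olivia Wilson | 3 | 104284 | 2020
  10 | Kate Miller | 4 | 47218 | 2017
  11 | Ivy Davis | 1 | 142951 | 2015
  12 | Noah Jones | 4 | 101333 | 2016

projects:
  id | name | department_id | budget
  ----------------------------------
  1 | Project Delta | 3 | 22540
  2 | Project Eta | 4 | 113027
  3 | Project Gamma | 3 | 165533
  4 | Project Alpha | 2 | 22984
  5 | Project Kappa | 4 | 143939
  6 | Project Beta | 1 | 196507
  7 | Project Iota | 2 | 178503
SELECT AVG(budget) FROM departments

Execution result:
198431.50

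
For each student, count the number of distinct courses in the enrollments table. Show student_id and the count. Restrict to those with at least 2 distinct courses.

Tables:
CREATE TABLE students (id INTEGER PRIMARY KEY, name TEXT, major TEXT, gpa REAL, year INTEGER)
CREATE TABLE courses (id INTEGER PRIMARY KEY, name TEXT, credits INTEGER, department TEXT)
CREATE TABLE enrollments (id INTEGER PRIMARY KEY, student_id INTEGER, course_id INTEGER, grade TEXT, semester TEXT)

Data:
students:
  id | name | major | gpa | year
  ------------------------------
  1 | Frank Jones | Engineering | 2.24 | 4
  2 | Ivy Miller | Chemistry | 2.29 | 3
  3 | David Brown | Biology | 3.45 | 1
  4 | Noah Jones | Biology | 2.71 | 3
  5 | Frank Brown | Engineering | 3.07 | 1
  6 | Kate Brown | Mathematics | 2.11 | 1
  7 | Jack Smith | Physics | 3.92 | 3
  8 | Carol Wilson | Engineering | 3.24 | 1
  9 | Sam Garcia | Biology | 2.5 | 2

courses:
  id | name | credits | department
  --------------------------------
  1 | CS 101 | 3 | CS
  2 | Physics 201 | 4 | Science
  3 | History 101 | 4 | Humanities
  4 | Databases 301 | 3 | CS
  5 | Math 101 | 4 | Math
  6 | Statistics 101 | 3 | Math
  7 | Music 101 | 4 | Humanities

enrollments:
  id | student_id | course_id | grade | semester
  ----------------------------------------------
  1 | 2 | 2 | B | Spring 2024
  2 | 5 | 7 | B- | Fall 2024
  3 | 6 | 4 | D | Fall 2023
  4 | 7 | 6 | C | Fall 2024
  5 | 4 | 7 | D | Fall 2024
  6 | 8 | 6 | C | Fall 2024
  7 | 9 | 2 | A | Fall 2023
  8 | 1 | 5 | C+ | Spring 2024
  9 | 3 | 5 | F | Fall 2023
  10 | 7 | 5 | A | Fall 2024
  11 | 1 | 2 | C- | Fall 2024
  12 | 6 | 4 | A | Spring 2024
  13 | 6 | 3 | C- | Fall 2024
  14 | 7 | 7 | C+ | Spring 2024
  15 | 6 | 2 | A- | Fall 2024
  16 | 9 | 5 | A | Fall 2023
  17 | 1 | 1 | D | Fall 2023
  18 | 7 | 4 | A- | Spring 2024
SELECT student_id, COUNT(DISTINCT course_id) AS distinct_course_count FROM enrollments GROUP BY student_id HAVING COUNT(DISTINCT course_id) >= 2

Execution result:
student_id | distinct_course_count
1 | 3
6 | 3
7 | 4
9 | 2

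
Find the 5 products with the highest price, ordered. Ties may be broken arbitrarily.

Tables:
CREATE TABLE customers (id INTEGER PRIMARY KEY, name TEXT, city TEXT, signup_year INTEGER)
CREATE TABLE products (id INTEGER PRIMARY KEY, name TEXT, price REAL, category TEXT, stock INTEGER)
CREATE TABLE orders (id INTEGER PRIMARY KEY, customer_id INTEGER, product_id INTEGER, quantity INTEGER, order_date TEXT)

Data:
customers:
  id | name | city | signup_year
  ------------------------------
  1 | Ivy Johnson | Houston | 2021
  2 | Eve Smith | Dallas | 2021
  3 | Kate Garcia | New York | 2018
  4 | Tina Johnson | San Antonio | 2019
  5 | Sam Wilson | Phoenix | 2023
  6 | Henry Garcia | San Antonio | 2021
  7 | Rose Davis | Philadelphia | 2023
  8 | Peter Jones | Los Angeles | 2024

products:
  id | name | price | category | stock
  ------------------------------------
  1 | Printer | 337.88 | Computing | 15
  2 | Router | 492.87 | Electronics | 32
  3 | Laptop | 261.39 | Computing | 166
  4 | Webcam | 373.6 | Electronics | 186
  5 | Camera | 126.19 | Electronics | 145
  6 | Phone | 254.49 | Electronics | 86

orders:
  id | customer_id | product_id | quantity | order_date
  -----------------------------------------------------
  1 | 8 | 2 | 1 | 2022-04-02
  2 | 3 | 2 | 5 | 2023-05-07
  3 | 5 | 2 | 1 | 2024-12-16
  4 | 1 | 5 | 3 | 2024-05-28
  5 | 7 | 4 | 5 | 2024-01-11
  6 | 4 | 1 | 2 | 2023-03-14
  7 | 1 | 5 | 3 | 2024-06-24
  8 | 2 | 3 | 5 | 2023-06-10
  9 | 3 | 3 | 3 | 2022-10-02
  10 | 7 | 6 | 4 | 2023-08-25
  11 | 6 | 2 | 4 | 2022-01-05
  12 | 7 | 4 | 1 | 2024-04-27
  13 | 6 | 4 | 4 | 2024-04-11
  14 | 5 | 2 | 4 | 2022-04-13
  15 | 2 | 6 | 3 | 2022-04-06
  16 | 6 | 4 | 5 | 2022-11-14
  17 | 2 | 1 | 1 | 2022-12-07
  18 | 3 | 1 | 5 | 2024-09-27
SELECT name, price FROM products ORDER BY price DESC LIMIT 5

Execution result:
name | price
Router | 492.87
Webcam | 373.60
Printer | 337.88
Laptop | 261.39
Phone | 254.49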